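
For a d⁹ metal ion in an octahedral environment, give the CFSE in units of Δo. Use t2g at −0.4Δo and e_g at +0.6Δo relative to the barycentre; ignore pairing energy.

For octahedral d⁹ the high- and low-spin configurations coincide.
Configuration: t2g^6 e_g^3.
CFSE = 6(-0.4Δo) + 3(0.6Δo) = -2.4Δo + 1.8Δo = -0.6Δo.

-0.6 Δo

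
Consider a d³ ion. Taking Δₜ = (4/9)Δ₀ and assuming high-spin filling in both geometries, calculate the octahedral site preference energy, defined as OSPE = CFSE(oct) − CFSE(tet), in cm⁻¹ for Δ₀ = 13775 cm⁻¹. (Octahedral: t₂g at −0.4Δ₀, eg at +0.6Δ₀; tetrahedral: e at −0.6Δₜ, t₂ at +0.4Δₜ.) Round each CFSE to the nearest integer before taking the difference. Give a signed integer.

-11632

In an octahedral site d³ (HS) is t2g^3 e_g^0, giving CFSE(oct) = -1.2Δ₀ = -16530 cm⁻¹.
Tetrahedral: e^2 t2^1, CFSE = 2(−0.6) + 1(+0.4) = -0.8Δₜ = -0.8 × (4/9) × 13775 = -4898 cm⁻¹.
OSPE = CFSE(oct) − CFSE(tet) = -16530 − (-4898) = -11632 cm⁻¹.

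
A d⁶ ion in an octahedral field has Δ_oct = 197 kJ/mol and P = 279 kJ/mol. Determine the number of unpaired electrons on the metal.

Here Δ_oct < P (197 < 279), so the high-spin state is favoured.
Filling d⁶ accordingly: t2g^4 e_g^2.
Unpaired electrons: 4.

4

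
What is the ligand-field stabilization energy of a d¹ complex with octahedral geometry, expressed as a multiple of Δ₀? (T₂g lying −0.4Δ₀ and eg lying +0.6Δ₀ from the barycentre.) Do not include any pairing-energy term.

-0.4 Δ₀

For octahedral d¹ the high- and low-spin configurations coincide.
Configuration: t₂g¹ eg⁰.
CFSE = 1(-0.4Δ₀) + 0(0.6Δ₀) = -0.4Δ₀ + 0.0Δ₀ = -0.4Δ₀.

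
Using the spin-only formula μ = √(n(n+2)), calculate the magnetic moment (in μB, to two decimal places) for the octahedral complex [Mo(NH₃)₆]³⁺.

3.87 μB

NH₃ is neutral, so the +3 overall charge sits on Mo: oxidation state +3.
Mo is in group 6, so Mo³⁺ is d³ (6 − 3 = 3).
Configuration: t2g^3 e_g^0 → 3 unpaired electrons.
μ(spin-only) = √[3(3+2)] = √15 ≈ 3.87 μB.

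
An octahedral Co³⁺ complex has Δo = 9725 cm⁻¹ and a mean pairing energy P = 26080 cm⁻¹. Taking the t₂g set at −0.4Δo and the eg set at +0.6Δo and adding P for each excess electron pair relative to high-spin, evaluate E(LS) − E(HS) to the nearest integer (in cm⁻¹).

Co³⁺: group 9, so d-count = 9 − 3 = 6.
In the high-spin limit (t₂g⁴ eg²) the orbital term is -0.4Δo = -3890 cm⁻¹, with no excess pairing.
Low-spin t₂g⁶ eg⁰ gives -2.4Δo = -23340 cm⁻¹, but forming 2 extra pairs costs 2P = 52160 cm⁻¹, so E(LS) = -23340 + 52160 = 28820 cm⁻¹.
Thus E(LS) − E(HS) = 32710 cm⁻¹.

32710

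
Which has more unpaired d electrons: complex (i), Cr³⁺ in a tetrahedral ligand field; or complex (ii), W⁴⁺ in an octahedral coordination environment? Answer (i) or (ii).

(i): Cr³⁺: group 6, so d-count = 6 − 3 = 3; With tetrahedral geometry the complex is necessarily high-spin; e² t₂¹ → 3 unpaired.
(ii): W is in group 6, so W⁴⁺ is d² (6 − 4 = 2); t₂g² eg⁰ → 2 unpaired.
So (i) has more unpaired electrons.

(i)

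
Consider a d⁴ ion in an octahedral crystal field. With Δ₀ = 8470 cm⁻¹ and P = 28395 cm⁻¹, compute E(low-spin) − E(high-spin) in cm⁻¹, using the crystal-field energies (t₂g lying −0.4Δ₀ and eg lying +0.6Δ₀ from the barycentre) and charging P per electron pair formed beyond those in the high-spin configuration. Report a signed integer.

19925

In the high-spin limit (t₂g³ eg¹) the orbital term is -0.6Δ₀ = -5082 cm⁻¹, with no excess pairing.
Low-spin: t₂g⁴ eg⁰, orbital CFSE = -1.6Δ₀ = -13552 cm⁻¹; plus 1 excess pair × P = +28395 cm⁻¹; total 14843 cm⁻¹.
E(LS) − E(HS) = 14843 − (-5082) = 19925 cm⁻¹.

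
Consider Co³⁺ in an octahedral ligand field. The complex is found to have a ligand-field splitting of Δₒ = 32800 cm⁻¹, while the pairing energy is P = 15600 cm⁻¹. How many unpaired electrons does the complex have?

0

Co sits in group 9; removing 3 electrons leaves Co³⁺ with 9 − 3 = 6 d electrons.
Δₒ > P, so pairing is preferred: the ground state is low-spin.
Filling d⁶ accordingly: t₂g⁶ eg⁰.
Unpaired electrons: 0.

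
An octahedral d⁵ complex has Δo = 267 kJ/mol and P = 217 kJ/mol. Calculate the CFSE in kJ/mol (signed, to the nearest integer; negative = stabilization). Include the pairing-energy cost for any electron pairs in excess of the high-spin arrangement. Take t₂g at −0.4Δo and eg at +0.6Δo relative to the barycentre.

Here Δo > P (267 > 217), so the low-spin state is favoured.
That gives t₂g⁵ eg⁰.
Orbital CFSE = -2.0Δo = -2.0 × 267 = -534 kJ/mol.
Excess pairs vs high-spin: 2 − 0 = 2; pairing cost = +434 kJ/mol.
Net CFSE = -534 + 434 = -100 kJ/mol.

-100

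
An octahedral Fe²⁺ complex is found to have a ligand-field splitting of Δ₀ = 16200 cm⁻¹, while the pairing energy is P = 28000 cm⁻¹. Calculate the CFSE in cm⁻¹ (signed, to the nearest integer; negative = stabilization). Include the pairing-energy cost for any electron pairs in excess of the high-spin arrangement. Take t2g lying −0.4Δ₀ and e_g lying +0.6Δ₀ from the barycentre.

-6480

Fe sits in group 8; removing 2 electrons leaves Fe²⁺ with 8 − 2 = 6 d electrons.
Since Δ₀ = 16200 cm⁻¹ < P = 28000 cm⁻¹, the complex adopts the high-spin configuration.
Configuration: t2g^4 e_g^2.
Orbital CFSE = -0.4Δ₀ = -0.4 × 16200 = -6480 cm⁻¹.
High-spin has no excess pairs, so no pairing correction applies.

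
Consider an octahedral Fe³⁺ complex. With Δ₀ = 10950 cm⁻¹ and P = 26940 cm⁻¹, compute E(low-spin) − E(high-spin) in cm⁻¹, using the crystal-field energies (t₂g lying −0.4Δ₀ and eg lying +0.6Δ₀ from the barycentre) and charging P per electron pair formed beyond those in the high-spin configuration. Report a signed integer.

31980

Fe is in group 8, so Fe³⁺ is d⁵ (8 − 3 = 5).
High-spin: t₂g³ eg², CFSE = 0.0Δ₀ = 0 cm⁻¹.
For low-spin the configuration is t₂g⁵ eg⁰: orbital energy -2.0 × 10950 = -21900 cm⁻¹, and 2 additional pairs relative to high-spin add 53880 cm⁻¹, giving 31980 cm⁻¹.
Thus E(LS) − E(HS) = 31980 cm⁻¹.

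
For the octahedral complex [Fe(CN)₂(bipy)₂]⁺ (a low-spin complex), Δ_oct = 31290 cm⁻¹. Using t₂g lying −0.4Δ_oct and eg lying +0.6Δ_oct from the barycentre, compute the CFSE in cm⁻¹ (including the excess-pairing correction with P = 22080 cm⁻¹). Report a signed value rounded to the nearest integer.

-18420

Ligand charges: 2×(-1) from CN⁻ and 2×(+0) from bipy sum to -2; with overall charge +1, Fe is +3.
Group 8 minus oxidation state +3 gives a d⁵ configuration for Fe³⁺.
Electron filling gives t₂g⁵ eg⁰.
Orbital CFSE = 5(-0.4) + 0(0.6) = -2.0Δ_oct = -2.0 × 31290 = -62580 cm⁻¹.
Pairing penalty: 2 pairs vs 0 in the high-spin reference → 2 extra × P = 44160 cm⁻¹.
Overall CFSE = -62580 + 44160 = -18420 cm⁻¹.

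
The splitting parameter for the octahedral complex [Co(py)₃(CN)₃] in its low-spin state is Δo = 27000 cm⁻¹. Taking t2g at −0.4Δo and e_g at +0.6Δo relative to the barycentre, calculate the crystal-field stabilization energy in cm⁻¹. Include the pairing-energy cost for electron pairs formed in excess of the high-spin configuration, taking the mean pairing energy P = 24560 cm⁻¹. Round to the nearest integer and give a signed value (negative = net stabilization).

-15680

Ligand charges: 3×(+0) from py and 3×(-1) from CN⁻ sum to -3; with overall charge +0, Co is +3.
Co³⁺: group 9, so d-count = 9 − 3 = 6.
Electron filling gives t2g^6 e_g^0.
Orbital CFSE = 6(-0.4) + 0(0.6) = -2.4Δo = -2.4 × 27000 = -64800 cm⁻¹.
High-spin d⁶ would be t2g^4 e_g^2 with 1 pair; low-spin has 3, so 2 excess pairs cost +2P = +49120 cm⁻¹.
Overall CFSE = -64800 + 49120 = -15680 cm⁻¹.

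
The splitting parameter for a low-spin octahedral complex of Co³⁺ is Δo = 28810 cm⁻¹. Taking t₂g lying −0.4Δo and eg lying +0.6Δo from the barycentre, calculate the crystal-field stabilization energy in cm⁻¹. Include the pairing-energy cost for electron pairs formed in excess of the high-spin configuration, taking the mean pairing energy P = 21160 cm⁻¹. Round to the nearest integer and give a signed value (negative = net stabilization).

-26824

Co sits in group 9; removing 3 electrons leaves Co³⁺ with 9 − 3 = 6 d electrons.
Configuration: t₂g⁶ eg⁰.
The orbital stabilization is -2.4Δo = -2.4 × 28810 = -69144 cm⁻¹.
Relative to high-spin t₂g⁴ eg² (1 paired), the low-spin configuration has 2 additional pairs, contributing +2 × 21160 = +42320 cm⁻¹.
Overall CFSE = -69144 + 42320 = -26824 cm⁻¹.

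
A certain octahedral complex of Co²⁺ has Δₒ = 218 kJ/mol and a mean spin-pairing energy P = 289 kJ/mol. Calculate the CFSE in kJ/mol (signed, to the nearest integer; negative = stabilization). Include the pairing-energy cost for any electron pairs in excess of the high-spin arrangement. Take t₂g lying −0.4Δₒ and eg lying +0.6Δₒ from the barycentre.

-174

Group 9 minus oxidation state +2 gives a d⁷ configuration for Co²⁺.
Here Δₒ < P (218 < 289), so the high-spin state is favoured.
That gives t₂g⁵ eg².
Orbital CFSE = -0.8Δₒ = -0.8 × 218 = -174 kJ/mol.
High-spin has no excess pairs, so no pairing correction applies.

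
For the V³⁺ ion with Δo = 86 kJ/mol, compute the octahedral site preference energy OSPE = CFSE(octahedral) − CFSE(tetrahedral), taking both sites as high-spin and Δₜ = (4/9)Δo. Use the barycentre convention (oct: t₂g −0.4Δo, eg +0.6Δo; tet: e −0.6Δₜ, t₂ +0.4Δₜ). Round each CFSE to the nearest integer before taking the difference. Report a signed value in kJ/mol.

-23

Group 5 minus oxidation state +3 gives a d² configuration for V³⁺.
In an octahedral site d² (HS) is t₂g² eg⁰, giving CFSE(oct) = -0.8Δo = -69 kJ/mol.
In a tetrahedral site the filling is e² t₂⁰: CFSE(tet) = -1.2Δₜ = -1.2 × (4/9)(86) = -46 kJ/mol.
OSPE = -69 − (-46) = -23 kJ/mol.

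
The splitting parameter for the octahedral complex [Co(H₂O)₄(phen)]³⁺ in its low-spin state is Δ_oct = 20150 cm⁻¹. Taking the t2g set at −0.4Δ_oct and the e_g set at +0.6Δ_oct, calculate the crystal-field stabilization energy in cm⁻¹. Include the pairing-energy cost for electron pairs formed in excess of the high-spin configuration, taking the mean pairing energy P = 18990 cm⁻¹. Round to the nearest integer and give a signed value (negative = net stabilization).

-10380

Ligand charges: 4×(+0) from H₂O and 1×(+0) from phen sum to +0; with overall charge +3, Co is +3.
Co is in group 9, so Co³⁺ is d⁶ (9 − 3 = 6).
Electron filling gives t2g^6 e_g^0.
Orbital CFSE = 6(-0.4) + 0(0.6) = -2.4Δ_oct = -2.4 × 20150 = -48360 cm⁻¹.
Pairing penalty: 3 pairs vs 1 in the high-spin reference → 2 extra × P = 37980 cm⁻¹.
Combining: -48360 + 37980 = -10380 cm⁻¹.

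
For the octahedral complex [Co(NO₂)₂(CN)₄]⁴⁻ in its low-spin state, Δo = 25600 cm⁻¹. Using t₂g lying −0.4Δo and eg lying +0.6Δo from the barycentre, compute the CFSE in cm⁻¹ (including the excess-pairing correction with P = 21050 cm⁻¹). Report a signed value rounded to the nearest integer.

Ligand charges: 2×(-1) from NO₂⁻ and 4×(-1) from CN⁻ sum to -6; with overall charge -4, Co is +2.
Co sits in group 9; removing 2 electrons leaves Co²⁺ with 9 − 2 = 7 d electrons.
Configuration: t₂g⁶ eg¹.
CFSE(orbital) = 6×(-0.4Δo) + 1×(0.6Δo) = -1.8Δo; with Δo = 25600 cm⁻¹ that is -46080 cm⁻¹.
Relative to high-spin t₂g⁵ eg² (2 paired), the low-spin configuration has 1 additional pair, contributing +1 × 21050 = +21050 cm⁻¹.
Combining: -46080 + 21050 = -25030 cm⁻¹.

-25030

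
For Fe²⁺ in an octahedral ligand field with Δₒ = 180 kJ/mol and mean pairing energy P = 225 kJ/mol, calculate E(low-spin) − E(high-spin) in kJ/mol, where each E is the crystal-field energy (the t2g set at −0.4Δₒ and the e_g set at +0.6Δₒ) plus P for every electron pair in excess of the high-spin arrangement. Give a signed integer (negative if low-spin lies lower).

90

Fe sits in group 8; removing 2 electrons leaves Fe²⁺ with 8 − 2 = 6 d electrons.
In the high-spin limit (t2g^4 e_g^2) the orbital term is -0.4Δₒ = -72 kJ/mol, with no excess pairing.
For low-spin the configuration is t2g^6 e_g^0: orbital energy -2.4 × 180 = -432 kJ/mol, and 2 additional pairs relative to high-spin add 450 kJ/mol, giving 18 kJ/mol.
Thus E(LS) − E(HS) = 90 kJ/mol.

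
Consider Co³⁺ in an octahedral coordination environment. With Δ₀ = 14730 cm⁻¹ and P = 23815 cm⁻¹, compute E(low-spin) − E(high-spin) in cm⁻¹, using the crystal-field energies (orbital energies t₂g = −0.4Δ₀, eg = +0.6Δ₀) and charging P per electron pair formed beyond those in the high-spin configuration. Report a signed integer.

18170

Co sits in group 9; removing 3 electrons leaves Co³⁺ with 9 − 3 = 6 d electrons.
In the high-spin limit (t₂g⁴ eg²) the orbital term is -0.4Δ₀ = -5892 cm⁻¹, with no excess pairing.
Low-spin t₂g⁶ eg⁰ gives -2.4Δ₀ = -35352 cm⁻¹, but forming 2 extra pairs costs 2P = 47630 cm⁻¹, so E(LS) = -35352 + 47630 = 12278 cm⁻¹.
Thus E(LS) − E(HS) = 18170 cm⁻¹.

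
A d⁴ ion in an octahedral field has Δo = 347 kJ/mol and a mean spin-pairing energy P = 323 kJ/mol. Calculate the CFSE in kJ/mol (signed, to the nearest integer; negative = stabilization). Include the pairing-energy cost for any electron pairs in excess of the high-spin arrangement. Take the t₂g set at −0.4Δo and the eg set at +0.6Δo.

-232

Since Δo = 347 kJ/mol > P = 323 kJ/mol, the complex adopts the low-spin configuration.
Filling d⁴ accordingly: t₂g⁴ eg⁰.
Orbital CFSE = -1.6Δo = -1.6 × 347 = -555 kJ/mol.
Excess pairs vs high-spin: 1 − 0 = 1; pairing cost = +323 kJ/mol.
Net CFSE = -555 + 323 = -232 kJ/mol.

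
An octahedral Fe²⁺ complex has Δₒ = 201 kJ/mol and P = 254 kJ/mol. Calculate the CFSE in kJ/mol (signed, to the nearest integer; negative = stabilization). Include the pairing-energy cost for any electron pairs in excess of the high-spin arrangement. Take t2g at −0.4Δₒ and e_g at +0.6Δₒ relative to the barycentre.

Fe²⁺: group 8, so d-count = 8 − 2 = 6.
Δₒ < P, so pairing is avoided: the ground state is high-spin.
Filling d⁶ accordingly: t2g^4 e_g^2.
Orbital CFSE = -0.4Δₒ = -0.4 × 201 = -80 kJ/mol.
High-spin has no excess pairs, so no pairing correction applies.

-80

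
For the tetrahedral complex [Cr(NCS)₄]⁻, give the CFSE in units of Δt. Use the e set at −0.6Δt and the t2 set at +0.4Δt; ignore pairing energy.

Each NCS⁻ contributes -1; 4 × (-1) = -4. With overall charge -1, Cr is in the +3 oxidation state.
Cr is in group 6, so Cr³⁺ is d³ (6 − 3 = 3).
Tetrahedral fields are weak (Δₜ ≈ 4/9 Δₒ), so electrons fill high-spin.
Configuration: e^2 t2^1.
CFSE = 2(-0.6Δt) + 1(0.4Δt) = -1.2Δt + 0.4Δt = -0.8Δt.

-0.8 Δt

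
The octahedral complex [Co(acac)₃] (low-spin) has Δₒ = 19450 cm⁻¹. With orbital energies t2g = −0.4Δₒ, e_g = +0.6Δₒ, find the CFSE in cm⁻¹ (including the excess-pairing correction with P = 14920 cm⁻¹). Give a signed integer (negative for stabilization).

Each acac⁻ contributes -1; 3 × (-1) = -3. With overall charge +0, Co is in the +3 oxidation state.
Group 9 minus oxidation state +3 gives a d⁶ configuration for Co³⁺.
Electron filling gives t2g^6 e_g^0.
Orbital CFSE = 6(-0.4) + 0(0.6) = -2.4Δₒ = -2.4 × 19450 = -46680 cm⁻¹.
High-spin d⁶ would be t2g^4 e_g^2 with 1 pair; low-spin has 3, so 2 excess pairs cost +2P = +29840 cm⁻¹.
Overall CFSE = -46680 + 29840 = -16840 cm⁻¹.

-16840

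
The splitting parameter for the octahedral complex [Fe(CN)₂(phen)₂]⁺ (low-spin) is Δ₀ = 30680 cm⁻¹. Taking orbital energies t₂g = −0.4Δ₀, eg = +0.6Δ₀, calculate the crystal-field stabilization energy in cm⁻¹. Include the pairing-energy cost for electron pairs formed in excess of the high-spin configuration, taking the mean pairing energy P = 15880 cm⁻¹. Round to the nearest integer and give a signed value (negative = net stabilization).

Ligand charges: 2×(-1) from CN⁻ and 2×(+0) from phen sum to -2; with overall charge +1, Fe is +3.
Fe sits in group 8; removing 3 electrons leaves Fe³⁺ with 8 − 3 = 5 d electrons.
Electron filling gives t₂g⁵ eg⁰.
Orbital CFSE = 5(-0.4) + 0(0.6) = -2.0Δ₀ = -2.0 × 30680 = -61360 cm⁻¹.
Relative to high-spin t₂g³ eg² (0 paired), the low-spin configuration has 2 additional pairs, contributing +2 × 15880 = +31760 cm⁻¹.
Combining: -61360 + 31760 = -29600 cm⁻¹.

-29600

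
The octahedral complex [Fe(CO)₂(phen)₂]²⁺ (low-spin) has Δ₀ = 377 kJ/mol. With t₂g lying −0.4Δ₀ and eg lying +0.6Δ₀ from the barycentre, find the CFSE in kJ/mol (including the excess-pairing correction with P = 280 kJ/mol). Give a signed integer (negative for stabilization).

Ligand charges: 2×(+0) from CO and 2×(+0) from phen sum to +0; with overall charge +2, Fe is +2.
Fe²⁺: group 8, so d-count = 8 − 2 = 6.
The d⁶ electrons fill as t₂g⁶ eg⁰.
CFSE(orbital) = 6×(-0.4Δ₀) + 0×(0.6Δ₀) = -2.4Δ₀; with Δ₀ = 377 kJ/mol that is -905 kJ/mol.
Pairing penalty: 3 pairs vs 1 in the high-spin reference → 2 extra × P = 560 kJ/mol.
Net CFSE = -905 + 560 = -345 kJ/mol.

-345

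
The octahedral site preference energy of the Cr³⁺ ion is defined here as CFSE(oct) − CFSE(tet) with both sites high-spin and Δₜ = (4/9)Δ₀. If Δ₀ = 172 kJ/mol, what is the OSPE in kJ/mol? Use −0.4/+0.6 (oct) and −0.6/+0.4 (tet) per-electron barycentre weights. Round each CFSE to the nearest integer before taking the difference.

Cr sits in group 6; removing 3 electrons leaves Cr³⁺ with 6 − 3 = 3 d electrons.
Octahedral (high-spin): t2g^3 e_g^0, CFSE = 3(−0.4) + 0(+0.6) = -1.2Δ₀ = -1.2 × 172 = -206 kJ/mol.
Tetrahedral e^2 t2^1 gives -0.8Δₜ = -0.8 × (4/9) × 172 = -61 kJ/mol.
OSPE = CFSE(oct) − CFSE(tet) = -206 − (-61) = -145 kJ/mol.

-145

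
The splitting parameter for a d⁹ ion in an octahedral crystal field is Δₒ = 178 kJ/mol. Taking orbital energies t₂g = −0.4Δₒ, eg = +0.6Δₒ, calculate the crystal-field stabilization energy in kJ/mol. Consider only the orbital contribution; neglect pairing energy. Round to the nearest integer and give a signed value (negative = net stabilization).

-107

For octahedral d⁹ the high- and low-spin configurations coincide.
Configuration: t₂g⁶ eg³.
The orbital stabilization is -0.6Δₒ = -0.6 × 178 = -107 kJ/mol.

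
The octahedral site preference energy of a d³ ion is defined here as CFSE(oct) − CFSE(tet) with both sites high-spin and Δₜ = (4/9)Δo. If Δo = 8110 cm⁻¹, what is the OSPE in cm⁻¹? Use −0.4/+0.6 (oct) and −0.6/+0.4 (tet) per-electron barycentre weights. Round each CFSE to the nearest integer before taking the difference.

-6848

Octahedral (high-spin): t₂g³ eg⁰, CFSE = 3(−0.4) + 0(+0.6) = -1.2Δo = -1.2 × 8110 = -9732 cm⁻¹.
In a tetrahedral site the filling is e² t₂¹: CFSE(tet) = -0.8Δₜ = -0.8 × (4/9)(8110) = -2884 cm⁻¹.
OSPE = -9732 − (-2884) = -6848 cm⁻¹.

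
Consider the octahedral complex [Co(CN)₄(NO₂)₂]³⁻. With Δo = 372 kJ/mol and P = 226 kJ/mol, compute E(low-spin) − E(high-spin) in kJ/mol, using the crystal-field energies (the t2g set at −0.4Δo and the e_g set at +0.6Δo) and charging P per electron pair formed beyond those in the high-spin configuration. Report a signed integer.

Ligand charges: 4×(-1) from CN⁻ and 2×(-1) from NO₂⁻ sum to -6; with overall charge -3, Co is +3.
Group 9 minus oxidation state +3 gives a d⁶ configuration for Co³⁺.
In the high-spin limit (t2g^4 e_g^2) the orbital term is -0.4Δo = -149 kJ/mol, with no excess pairing.
Low-spin t2g^6 e_g^0 gives -2.4Δo = -893 kJ/mol, but forming 2 extra pairs costs 2P = 452 kJ/mol, so E(LS) = -893 + 452 = -441 kJ/mol.
E(LS) − E(HS) = -441 − (-149) = -292 kJ/mol.

-292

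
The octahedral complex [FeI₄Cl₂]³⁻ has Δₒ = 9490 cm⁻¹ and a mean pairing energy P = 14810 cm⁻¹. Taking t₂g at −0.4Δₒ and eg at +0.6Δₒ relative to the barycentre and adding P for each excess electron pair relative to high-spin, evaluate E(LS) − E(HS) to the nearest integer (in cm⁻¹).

Ligand charges: 4×(-1) from I⁻ and 2×(-1) from Cl⁻ sum to -6; with overall charge -3, Fe is +3.
Fe³⁺: group 8, so d-count = 8 − 3 = 5.
High-spin: t₂g³ eg², CFSE = 0.0Δₒ = 0 cm⁻¹.
Low-spin: t₂g⁵ eg⁰, orbital CFSE = -2.0Δₒ = -18980 cm⁻¹; plus 2 excess pairs × P = +29620 cm⁻¹; total 10640 cm⁻¹.
E(LS) − E(HS) = 10640 − (0) = 10640 cm⁻¹.

10640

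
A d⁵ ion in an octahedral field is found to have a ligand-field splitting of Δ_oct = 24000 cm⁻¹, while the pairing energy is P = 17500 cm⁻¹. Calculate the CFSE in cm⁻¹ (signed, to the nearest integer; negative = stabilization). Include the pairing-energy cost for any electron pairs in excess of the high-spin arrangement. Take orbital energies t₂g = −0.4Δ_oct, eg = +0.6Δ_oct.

-13000

Δ_oct > P, so pairing is preferred: the ground state is low-spin.
That gives t₂g⁵ eg⁰.
Orbital CFSE = -2.0Δ_oct = -2.0 × 24000 = -48000 cm⁻¹.
Excess pairs vs high-spin: 2 − 0 = 2; pairing cost = +35000 cm⁻¹.
Net CFSE = -48000 + 35000 = -13000 cm⁻¹.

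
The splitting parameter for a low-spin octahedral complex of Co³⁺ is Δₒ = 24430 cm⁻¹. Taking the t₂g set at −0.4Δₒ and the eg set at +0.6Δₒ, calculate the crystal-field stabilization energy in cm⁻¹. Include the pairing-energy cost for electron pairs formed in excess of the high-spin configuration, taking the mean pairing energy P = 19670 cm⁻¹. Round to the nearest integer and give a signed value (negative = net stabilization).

-19292

Co³⁺: group 9, so d-count = 9 − 3 = 6.
Configuration: t₂g⁶ eg⁰.
CFSE(orbital) = 6×(-0.4Δₒ) + 0×(0.6Δₒ) = -2.4Δₒ; with Δₒ = 24430 cm⁻¹ that is -58632 cm⁻¹.
High-spin d⁶ would be t₂g⁴ eg² with 1 pair; low-spin has 3, so 2 excess pairs cost +2P = +39340 cm⁻¹.
Overall CFSE = -58632 + 39340 = -19292 cm⁻¹.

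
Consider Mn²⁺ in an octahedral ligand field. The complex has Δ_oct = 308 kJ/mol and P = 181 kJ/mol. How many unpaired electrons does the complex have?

Mn sits in group 7; removing 2 electrons leaves Mn²⁺ with 7 − 2 = 5 d electrons.
With Δ_oct > P the complex is low-spin.
Filling d⁵ accordingly: t₂g⁵ eg⁰.
Unpaired electrons: 1.

1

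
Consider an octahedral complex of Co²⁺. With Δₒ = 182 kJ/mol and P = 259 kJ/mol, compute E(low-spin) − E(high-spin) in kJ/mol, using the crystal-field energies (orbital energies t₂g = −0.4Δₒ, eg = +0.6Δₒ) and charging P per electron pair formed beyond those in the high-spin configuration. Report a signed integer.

77

Group 9 minus oxidation state +2 gives a d⁷ configuration for Co²⁺.
High-spin: t₂g⁵ eg², CFSE = -0.8Δₒ = -146 kJ/mol.
For low-spin the configuration is t₂g⁶ eg¹: orbital energy -1.8 × 182 = -328 kJ/mol, and 1 additional pair relative to high-spin adds 259 kJ/mol, giving -69 kJ/mol.
Thus E(LS) − E(HS) = 77 kJ/mol.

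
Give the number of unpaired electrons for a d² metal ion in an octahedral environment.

For octahedral d² the high- and low-spin configurations coincide.
Configuration: t₂g² eg⁰, giving 2 unpaired electrons.

2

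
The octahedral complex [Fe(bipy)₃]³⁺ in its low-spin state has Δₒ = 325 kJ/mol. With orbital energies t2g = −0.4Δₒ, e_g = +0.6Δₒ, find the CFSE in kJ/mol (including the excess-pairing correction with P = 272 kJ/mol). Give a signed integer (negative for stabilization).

bipy is neutral, so the +3 overall charge sits on Fe: oxidation state +3.
Fe is in group 8, so Fe³⁺ is d⁵ (8 − 3 = 5).
Configuration: t2g^5 e_g^0.
CFSE(orbital) = 5×(-0.4Δₒ) + 0×(0.6Δₒ) = -2.0Δₒ; with Δₒ = 325 kJ/mol that is -650 kJ/mol.
High-spin d⁵ would be t2g^3 e_g^2 with 0 pairs; low-spin has 2, so 2 excess pairs cost +2P = +544 kJ/mol.
Overall CFSE = -650 + 544 = -106 kJ/mol.

-106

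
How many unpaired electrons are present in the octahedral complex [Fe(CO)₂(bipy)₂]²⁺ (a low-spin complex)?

Ligand charges: 2×(+0) from CO and 2×(+0) from bipy sum to +0; with overall charge +2, Fe is +2.
Fe²⁺: group 8, so d-count = 8 − 2 = 6.
Configuration: t2g^6 e_g^0, giving 0 unpaired electrons.

0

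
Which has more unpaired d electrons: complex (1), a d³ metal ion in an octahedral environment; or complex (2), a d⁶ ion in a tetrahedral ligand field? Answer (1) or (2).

(2)

(1): For octahedral d³ the high- and low-spin configurations coincide; t₂g³ eg⁰ → 3 unpaired.
(2): Tetrahedral splitting is small, so the complex is high-spin; e^3 t2^3 → 4 unpaired.
So (2) has more unpaired electrons.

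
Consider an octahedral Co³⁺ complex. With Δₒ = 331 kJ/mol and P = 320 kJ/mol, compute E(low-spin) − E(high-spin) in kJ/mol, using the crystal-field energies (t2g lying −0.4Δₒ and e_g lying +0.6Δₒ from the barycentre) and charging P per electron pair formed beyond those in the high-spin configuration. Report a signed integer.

-22

Co³⁺: group 9, so d-count = 9 − 3 = 6.
High-spin: t2g^4 e_g^2, CFSE = -0.4Δₒ = -132 kJ/mol.
Low-spin: t2g^6 e_g^0, orbital CFSE = -2.4Δₒ = -794 kJ/mol; plus 2 excess pairs × P = +640 kJ/mol; total -154 kJ/mol.
Thus E(LS) − E(HS) = -22 kJ/mol.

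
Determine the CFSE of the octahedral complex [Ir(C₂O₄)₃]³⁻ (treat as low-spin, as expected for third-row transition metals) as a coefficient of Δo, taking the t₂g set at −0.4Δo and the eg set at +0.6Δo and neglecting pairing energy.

Each C₂O₄²⁻ contributes -2; 3 × (-2) = -6. With overall charge -3, Ir is in the +3 oxidation state.
Ir is in group 9, so Ir³⁺ is d⁶ (9 − 3 = 6).
Configuration: t₂g⁶ eg⁰.
CFSE = 6(-0.4Δo) + 0(0.6Δo) = -2.4Δo + 0.0Δo = -2.4Δo.

-2.4 Δo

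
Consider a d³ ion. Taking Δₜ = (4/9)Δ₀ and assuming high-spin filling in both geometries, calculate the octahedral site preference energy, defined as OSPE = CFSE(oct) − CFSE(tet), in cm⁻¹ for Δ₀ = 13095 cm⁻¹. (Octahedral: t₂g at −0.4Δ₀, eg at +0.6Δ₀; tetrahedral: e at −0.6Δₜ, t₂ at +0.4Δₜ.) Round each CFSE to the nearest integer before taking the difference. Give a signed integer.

Octahedral high-spin t2g^3 e_g^0: CFSE = -1.2 × 13095 = -15714 cm⁻¹.
Tetrahedral e^2 t2^1 gives -0.8Δₜ = -0.8 × (4/9) × 13095 = -4656 cm⁻¹.
OSPE = -15714 − (-4656) = -11058 cm⁻¹.

-11058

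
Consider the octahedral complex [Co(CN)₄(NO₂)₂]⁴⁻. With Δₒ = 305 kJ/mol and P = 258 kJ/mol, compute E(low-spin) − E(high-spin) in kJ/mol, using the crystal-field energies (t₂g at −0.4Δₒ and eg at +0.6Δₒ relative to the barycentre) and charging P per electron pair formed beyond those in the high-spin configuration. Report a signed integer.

Ligand charges: 4×(-1) from CN⁻ and 2×(-1) from NO₂⁻ sum to -6; with overall charge -4, Co is +2.
Co is in group 9, so Co²⁺ is d⁷ (9 − 2 = 7).
High-spin: t₂g⁵ eg², CFSE = -0.8Δₒ = -244 kJ/mol.
For low-spin the configuration is t₂g⁶ eg¹: orbital energy -1.8 × 305 = -549 kJ/mol, and 1 additional pair relative to high-spin adds 258 kJ/mol, giving -291 kJ/mol.
Thus E(LS) − E(HS) = -47 kJ/mol.

-47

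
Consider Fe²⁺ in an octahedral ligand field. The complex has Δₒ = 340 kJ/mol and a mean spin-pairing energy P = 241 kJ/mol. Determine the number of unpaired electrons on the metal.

0

Fe is in group 8, so Fe²⁺ is d⁶ (8 − 2 = 6).
Δₒ > P, so pairing is preferred: the ground state is low-spin.
Configuration: t₂g⁶ eg⁰.
Unpaired electrons: 0.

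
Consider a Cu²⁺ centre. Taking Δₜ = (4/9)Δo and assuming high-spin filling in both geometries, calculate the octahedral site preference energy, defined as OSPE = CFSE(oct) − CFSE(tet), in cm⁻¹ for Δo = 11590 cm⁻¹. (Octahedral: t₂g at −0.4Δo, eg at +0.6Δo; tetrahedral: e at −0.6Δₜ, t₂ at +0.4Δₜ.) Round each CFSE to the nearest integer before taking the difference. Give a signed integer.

-4894

Cu sits in group 11; removing 2 electrons leaves Cu²⁺ with 11 − 2 = 9 d electrons.
In an octahedral site d⁹ (HS) is t2g^6 e_g^3, giving CFSE(oct) = -0.6Δo = -6954 cm⁻¹.
In a tetrahedral site the filling is e^4 t2^5: CFSE(tet) = -0.4Δₜ = -0.4 × (4/9)(11590) = -2060 cm⁻¹.
OSPE = -6954 − (-2060) = -4894 cm⁻¹.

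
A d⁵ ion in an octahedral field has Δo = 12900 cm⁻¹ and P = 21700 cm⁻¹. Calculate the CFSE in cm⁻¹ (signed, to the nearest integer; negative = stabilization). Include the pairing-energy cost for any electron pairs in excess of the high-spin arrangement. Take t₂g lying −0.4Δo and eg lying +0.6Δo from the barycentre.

0

Since Δo = 12900 cm⁻¹ < P = 21700 cm⁻¹, the complex adopts the high-spin configuration.
That gives t₂g³ eg².
Orbital CFSE = 0.0Δo = 0.0 × 12900 = 0 cm⁻¹.
High-spin has no excess pairs, so no pairing correction applies.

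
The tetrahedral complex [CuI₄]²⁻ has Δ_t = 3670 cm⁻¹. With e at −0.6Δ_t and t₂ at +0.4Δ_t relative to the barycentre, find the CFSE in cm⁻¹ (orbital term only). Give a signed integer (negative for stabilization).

Each I⁻ contributes -1; 4 × (-1) = -4. With overall charge -2, Cu is in the +2 oxidation state.
Cu²⁺: group 11, so d-count = 11 − 2 = 9.
With tetrahedral geometry the complex is necessarily high-spin.
The d⁹ electrons fill as e⁴ t₂⁵.
Orbital CFSE = 4(-0.6) + 5(0.4) = -0.4Δ_t = -0.4 × 3670 = -1468 cm⁻¹.

-1468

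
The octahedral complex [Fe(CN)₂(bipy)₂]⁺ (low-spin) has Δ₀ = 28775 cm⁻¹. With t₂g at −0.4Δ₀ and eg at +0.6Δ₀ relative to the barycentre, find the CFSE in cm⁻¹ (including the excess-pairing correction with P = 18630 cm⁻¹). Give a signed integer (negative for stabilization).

Ligand charges: 2×(-1) from CN⁻ and 2×(+0) from bipy sum to -2; with overall charge +1, Fe is +3.
Fe is in group 8, so Fe³⁺ is d⁵ (8 − 3 = 5).
Configuration: t₂g⁵ eg⁰.
The orbital stabilization is -2.0Δ₀ = -2.0 × 28775 = -57550 cm⁻¹.
Relative to high-spin t₂g³ eg² (0 paired), the low-spin configuration has 2 additional pairs, contributing +2 × 18630 = +37260 cm⁻¹.
Net CFSE = -57550 + 37260 = -20290 cm⁻¹.

-20290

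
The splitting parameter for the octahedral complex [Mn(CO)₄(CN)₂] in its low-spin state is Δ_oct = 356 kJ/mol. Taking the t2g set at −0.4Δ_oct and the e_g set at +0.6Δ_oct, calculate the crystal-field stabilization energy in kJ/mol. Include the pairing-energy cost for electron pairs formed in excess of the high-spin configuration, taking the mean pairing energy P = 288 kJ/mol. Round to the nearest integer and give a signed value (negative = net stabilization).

-136

Ligand charges: 4×(+0) from CO and 2×(-1) from CN⁻ sum to -2; with overall charge +0, Mn is +2.
Group 7 minus oxidation state +2 gives a d⁵ configuration for Mn²⁺.
The d⁵ electrons fill as t2g^5 e_g^0.
The orbital stabilization is -2.0Δ_oct = -2.0 × 356 = -712 kJ/mol.
High-spin d⁵ would be t2g^3 e_g^2 with 0 pairs; low-spin has 2, so 2 excess pairs cost +2P = +576 kJ/mol.
Net CFSE = -712 + 576 = -136 kJ/mol.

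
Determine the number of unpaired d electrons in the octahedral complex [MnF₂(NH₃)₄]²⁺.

Ligand charges: 2×(-1) from F⁻ and 4×(+0) from NH₃ sum to -2; with overall charge +2, Mn is +4.
Mn⁴⁺: group 7, so d-count = 7 − 4 = 3.
Configuration: t₂g³ eg⁰, giving 3 unpaired electrons.

3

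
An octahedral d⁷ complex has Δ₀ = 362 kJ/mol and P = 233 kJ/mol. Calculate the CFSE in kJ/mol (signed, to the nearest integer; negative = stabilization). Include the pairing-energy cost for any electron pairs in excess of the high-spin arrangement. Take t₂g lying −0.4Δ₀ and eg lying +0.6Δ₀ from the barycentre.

Δ₀ > P, so pairing is preferred: the ground state is low-spin.
Filling d⁷ accordingly: t₂g⁶ eg¹.
Orbital CFSE = -1.8Δ₀ = -1.8 × 362 = -652 kJ/mol.
Excess pairs vs high-spin: 3 − 2 = 1; pairing cost = +233 kJ/mol.
Net CFSE = -652 + 233 = -419 kJ/mol.

-419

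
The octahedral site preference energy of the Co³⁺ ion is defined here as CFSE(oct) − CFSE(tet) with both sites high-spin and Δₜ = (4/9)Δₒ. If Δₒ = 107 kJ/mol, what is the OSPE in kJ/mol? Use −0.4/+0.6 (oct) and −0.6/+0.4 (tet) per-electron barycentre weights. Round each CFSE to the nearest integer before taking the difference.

Group 9 minus oxidation state +3 gives a d⁶ configuration for Co³⁺.
Octahedral high-spin t₂g⁴ eg²: CFSE = -0.4 × 107 = -43 kJ/mol.
Tetrahedral: e³ t₂³, CFSE = 3(−0.6) + 3(+0.4) = -0.6Δₜ = -0.6 × (4/9) × 107 = -29 kJ/mol.
OSPE = CFSE(oct) − CFSE(tet) = -43 − (-29) = -14 kJ/mol.

-14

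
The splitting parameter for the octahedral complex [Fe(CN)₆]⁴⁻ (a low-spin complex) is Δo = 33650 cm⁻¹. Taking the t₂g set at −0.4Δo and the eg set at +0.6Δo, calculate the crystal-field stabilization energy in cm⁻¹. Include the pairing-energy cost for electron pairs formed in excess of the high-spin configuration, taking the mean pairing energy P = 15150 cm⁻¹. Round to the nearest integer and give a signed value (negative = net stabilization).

-50460

Each CN⁻ contributes -1; 6 × (-1) = -6. With overall charge -4, Fe is in the +2 oxidation state.
Fe sits in group 8; removing 2 electrons leaves Fe²⁺ with 8 − 2 = 6 d electrons.
The d⁶ electrons fill as t₂g⁶ eg⁰.
CFSE(orbital) = 6×(-0.4Δo) + 0×(0.6Δo) = -2.4Δo; with Δo = 33650 cm⁻¹ that is -80760 cm⁻¹.
High-spin d⁶ would be t₂g⁴ eg² with 1 pair; low-spin has 3, so 2 excess pairs cost +2P = +30300 cm⁻¹.
Combining: -80760 + 30300 = -50460 cm⁻¹.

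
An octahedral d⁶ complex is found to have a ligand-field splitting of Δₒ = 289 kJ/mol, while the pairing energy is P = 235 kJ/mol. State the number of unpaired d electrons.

With Δₒ > P the complex is low-spin.
That gives t₂g⁶ eg⁰.
Unpaired electrons: 0.

0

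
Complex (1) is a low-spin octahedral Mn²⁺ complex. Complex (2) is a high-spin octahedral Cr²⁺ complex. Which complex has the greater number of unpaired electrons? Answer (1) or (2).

(2)

(1): Group 7 minus oxidation state +2 gives a d⁵ configuration for Mn²⁺; t₂g⁵ eg⁰ → 1 unpaired.
(2): Group 6 minus oxidation state +2 gives a d⁴ configuration for Cr²⁺; t₂g³ eg¹ → 4 unpaired.
So (2) has more unpaired electrons.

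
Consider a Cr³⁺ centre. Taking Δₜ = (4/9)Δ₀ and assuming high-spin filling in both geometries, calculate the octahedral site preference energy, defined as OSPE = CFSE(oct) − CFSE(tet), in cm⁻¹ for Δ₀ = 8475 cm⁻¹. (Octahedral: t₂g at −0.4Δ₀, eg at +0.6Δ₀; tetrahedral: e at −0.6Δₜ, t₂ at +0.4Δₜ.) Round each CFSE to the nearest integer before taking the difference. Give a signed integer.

-7157

Cr is in group 6, so Cr³⁺ is d³ (6 − 3 = 3).
In an octahedral site d³ (HS) is t₂g³ eg⁰, giving CFSE(oct) = -1.2Δ₀ = -10170 cm⁻¹.
Tetrahedral e² t₂¹ gives -0.8Δₜ = -0.8 × (4/9) × 8475 = -3013 cm⁻¹.
Subtracting, OSPE = -10170 − (-3013) = -7157 cm⁻¹.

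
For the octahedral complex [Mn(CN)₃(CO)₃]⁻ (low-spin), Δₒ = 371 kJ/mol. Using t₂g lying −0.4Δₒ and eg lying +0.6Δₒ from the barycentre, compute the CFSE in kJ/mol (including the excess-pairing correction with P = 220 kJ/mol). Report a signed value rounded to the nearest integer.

Ligand charges: 3×(-1) from CN⁻ and 3×(+0) from CO sum to -3; with overall charge -1, Mn is +2.
Mn²⁺: group 7, so d-count = 7 − 2 = 5.
The d⁵ electrons fill as t₂g⁵ eg⁰.
Orbital CFSE = 5(-0.4) + 0(0.6) = -2.0Δₒ = -2.0 × 371 = -742 kJ/mol.
Pairing penalty: 2 pairs vs 0 in the high-spin reference → 2 extra × P = 440 kJ/mol.
Net CFSE = -742 + 440 = -302 kJ/mol.

-302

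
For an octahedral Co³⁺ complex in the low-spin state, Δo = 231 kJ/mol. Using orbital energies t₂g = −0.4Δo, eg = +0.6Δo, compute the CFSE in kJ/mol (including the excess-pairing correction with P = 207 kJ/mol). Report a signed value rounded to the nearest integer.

Group 9 minus oxidation state +3 gives a d⁶ configuration for Co³⁺.
Electron filling gives t₂g⁶ eg⁰.
CFSE(orbital) = 6×(-0.4Δo) + 0×(0.6Δo) = -2.4Δo; with Δo = 231 kJ/mol that is -554 kJ/mol.
High-spin d⁶ would be t₂g⁴ eg² with 1 pair; low-spin has 3, so 2 excess pairs cost +2P = +414 kJ/mol.
Overall CFSE = -554 + 414 = -140 kJ/mol.

-140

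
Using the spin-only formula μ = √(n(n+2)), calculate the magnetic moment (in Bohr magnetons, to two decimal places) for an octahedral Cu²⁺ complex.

Group 11 minus oxidation state +2 gives a d⁹ configuration for Cu²⁺.
For octahedral d⁹ the high- and low-spin configurations coincide.
Configuration: t2g^6 e_g^3 → 1 unpaired electron.
μ(spin-only) = √[1(1+2)] = √3 ≈ 1.73 Bohr magnetons.

1.73 Bohr magnetons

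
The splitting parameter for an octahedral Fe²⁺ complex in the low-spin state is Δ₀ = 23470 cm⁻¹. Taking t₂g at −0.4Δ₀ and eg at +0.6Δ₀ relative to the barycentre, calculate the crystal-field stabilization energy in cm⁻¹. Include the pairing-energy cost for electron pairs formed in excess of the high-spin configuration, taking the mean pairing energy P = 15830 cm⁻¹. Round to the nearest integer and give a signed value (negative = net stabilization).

Fe²⁺: group 8, so d-count = 8 − 2 = 6.
Configuration: t₂g⁶ eg⁰.
The orbital stabilization is -2.4Δ₀ = -2.4 × 23470 = -56328 cm⁻¹.
High-spin d⁶ would be t₂g⁴ eg² with 1 pair; low-spin has 3, so 2 excess pairs cost +2P = +31660 cm⁻¹.
Overall CFSE = -56328 + 31660 = -24668 cm⁻¹.

-24668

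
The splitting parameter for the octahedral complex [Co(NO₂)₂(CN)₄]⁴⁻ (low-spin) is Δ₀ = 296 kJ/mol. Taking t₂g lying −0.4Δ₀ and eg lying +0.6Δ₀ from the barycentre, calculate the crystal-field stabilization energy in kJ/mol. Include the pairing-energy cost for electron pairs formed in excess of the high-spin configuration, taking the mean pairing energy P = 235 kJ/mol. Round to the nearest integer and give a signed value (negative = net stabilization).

Ligand charges: 2×(-1) from NO₂⁻ and 4×(-1) from CN⁻ sum to -6; with overall charge -4, Co is +2.
Co²⁺: group 9, so d-count = 9 − 2 = 7.
The d⁷ electrons fill as t₂g⁶ eg¹.
CFSE(orbital) = 6×(-0.4Δ₀) + 1×(0.6Δ₀) = -1.8Δ₀; with Δ₀ = 296 kJ/mol that is -533 kJ/mol.
Pairing penalty: 3 pairs vs 2 in the high-spin reference → 1 extra × P = 235 kJ/mol.
Net CFSE = -533 + 235 = -298 kJ/mol.

-298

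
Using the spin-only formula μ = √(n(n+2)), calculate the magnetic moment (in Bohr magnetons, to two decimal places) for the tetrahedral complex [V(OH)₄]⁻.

2.83 Bohr magnetons

Each OH⁻ contributes -1; 4 × (-1) = -4. With overall charge -1, V is in the +3 oxidation state.
V is in group 5, so V³⁺ is d² (5 − 3 = 2).
With tetrahedral geometry the complex is necessarily high-spin.
Configuration: e^2 t2^0 → 2 unpaired electrons.
μ(spin-only) = √[2(2+2)] = √8 ≈ 2.83 Bohr magnetons.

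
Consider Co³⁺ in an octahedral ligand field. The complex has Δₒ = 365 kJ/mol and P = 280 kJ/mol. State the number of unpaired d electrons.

0

Co³⁺: group 9, so d-count = 9 − 3 = 6.
With Δₒ > P the complex is low-spin.
Filling d⁶ accordingly: t2g^6 e_g^0.
Unpaired electrons: 0.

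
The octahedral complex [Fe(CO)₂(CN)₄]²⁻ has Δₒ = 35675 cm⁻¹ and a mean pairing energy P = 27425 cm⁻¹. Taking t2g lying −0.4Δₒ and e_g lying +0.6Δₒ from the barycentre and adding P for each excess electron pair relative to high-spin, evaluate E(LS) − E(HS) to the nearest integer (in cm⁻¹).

Ligand charges: 2×(+0) from CO and 4×(-1) from CN⁻ sum to -4; with overall charge -2, Fe is +2.
Fe²⁺: group 8, so d-count = 8 − 2 = 6.
In the high-spin limit (t2g^4 e_g^2) the orbital term is -0.4Δₒ = -14270 cm⁻¹, with no excess pairing.
Low-spin: t2g^6 e_g^0, orbital CFSE = -2.4Δₒ = -85620 cm⁻¹; plus 2 excess pairs × P = +54850 cm⁻¹; total -30770 cm⁻¹.
The difference is -30770 − (-14270) = -16500 cm⁻¹, so low-spin lies lower.

-16500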